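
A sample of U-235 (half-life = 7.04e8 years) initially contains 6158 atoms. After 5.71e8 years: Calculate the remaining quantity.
N = N₀(1/2)^(t/t½) = 3510 atoms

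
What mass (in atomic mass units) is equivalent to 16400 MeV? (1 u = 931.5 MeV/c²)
m = E/c² = 17.61 u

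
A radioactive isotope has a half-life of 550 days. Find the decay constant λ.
λ = ln(2)/t½ = 0.00126 day⁻¹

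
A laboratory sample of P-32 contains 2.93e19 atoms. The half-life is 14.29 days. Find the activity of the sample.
A = λN = 1.421e18 decays/day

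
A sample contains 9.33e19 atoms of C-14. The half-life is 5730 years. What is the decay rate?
A = λN = 1.129e16 decays/year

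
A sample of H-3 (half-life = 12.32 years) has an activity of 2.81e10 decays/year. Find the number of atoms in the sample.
N = A/λ = 4.994e11 atoms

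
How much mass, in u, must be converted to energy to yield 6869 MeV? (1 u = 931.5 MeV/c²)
m = E/c² = 7.374 u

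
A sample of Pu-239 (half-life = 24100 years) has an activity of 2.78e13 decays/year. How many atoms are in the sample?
N = A/λ = 9.666e17 atoms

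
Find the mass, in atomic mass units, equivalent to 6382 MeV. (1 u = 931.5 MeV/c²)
m = E/c² = 6.851 u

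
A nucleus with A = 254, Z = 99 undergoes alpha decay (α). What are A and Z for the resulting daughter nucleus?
Daughter: A = 250, Z = 97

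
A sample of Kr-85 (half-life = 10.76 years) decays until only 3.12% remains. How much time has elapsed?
t = t½ × log₂(N₀/N) = 53.82 years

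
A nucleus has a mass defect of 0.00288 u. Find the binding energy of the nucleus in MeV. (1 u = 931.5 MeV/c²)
B.E. = Δm × 931.5 = 2.683 MeV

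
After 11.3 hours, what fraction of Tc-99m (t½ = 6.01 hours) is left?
N/N₀ = (1/2)^(t/t½) = 0.2716 = 27.2%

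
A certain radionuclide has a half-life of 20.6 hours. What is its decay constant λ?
λ = ln(2)/t½ = 0.03365 hour⁻¹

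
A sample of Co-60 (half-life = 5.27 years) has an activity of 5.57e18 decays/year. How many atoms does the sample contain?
N = A/λ = 4.235e19 atoms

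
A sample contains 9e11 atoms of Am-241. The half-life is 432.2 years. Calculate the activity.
A = λN = 1.443e9 decays/year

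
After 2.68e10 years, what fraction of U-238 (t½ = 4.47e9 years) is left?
N/N₀ = (1/2)^(t/t½) = 0.01567 = 1.57%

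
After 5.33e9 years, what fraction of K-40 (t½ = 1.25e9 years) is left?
N/N₀ = (1/2)^(t/t½) = 0.05205 = 5.2%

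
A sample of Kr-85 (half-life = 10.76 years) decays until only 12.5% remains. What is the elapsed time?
t = t½ × log₂(N₀/N) = 32.28 years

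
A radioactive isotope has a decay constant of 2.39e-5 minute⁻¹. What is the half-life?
t½ = ln(2)/λ = 29000 minutes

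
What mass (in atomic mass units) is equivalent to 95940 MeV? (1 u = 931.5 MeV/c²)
m = E/c² = 103 u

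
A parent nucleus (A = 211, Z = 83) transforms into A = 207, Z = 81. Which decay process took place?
ΔA = -4, ΔZ = -2 ⇒ alpha decay (α)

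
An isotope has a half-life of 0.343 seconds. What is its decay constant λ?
λ = ln(2)/t½ = 2.021 second⁻¹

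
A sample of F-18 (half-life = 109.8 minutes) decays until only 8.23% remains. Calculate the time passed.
t = t½ × log₂(N₀/N) = 395.6 minutes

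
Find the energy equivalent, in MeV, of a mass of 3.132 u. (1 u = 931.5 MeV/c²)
E = mc² = 2917 MeV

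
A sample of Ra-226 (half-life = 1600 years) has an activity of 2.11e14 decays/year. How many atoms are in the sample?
N = A/λ = 4.871e17 atoms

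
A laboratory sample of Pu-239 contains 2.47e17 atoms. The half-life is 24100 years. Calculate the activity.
A = λN = 7.104e12 decays/year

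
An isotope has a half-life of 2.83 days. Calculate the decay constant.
λ = ln(2)/t½ = 0.2449 day⁻¹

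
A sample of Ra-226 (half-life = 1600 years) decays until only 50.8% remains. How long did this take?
t = t½ × log₂(N₀/N) = 1563 years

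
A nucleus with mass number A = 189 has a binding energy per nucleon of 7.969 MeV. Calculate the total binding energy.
B.E. = 7.969 × 189 = 1506 MeV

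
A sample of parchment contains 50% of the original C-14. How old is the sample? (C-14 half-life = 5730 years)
Age = t½ × log₂(1/ratio) = 5730 years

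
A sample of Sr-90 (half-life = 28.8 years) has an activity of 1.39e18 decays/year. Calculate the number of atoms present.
N = A/λ = 5.775e19 atoms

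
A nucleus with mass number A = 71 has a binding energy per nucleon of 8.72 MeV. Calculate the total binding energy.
B.E. = 8.72 × 71 = 619.1 MeV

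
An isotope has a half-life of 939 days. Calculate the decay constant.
λ = ln(2)/t½ = 7.382e-4 day⁻¹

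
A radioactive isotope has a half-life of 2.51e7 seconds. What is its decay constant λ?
λ = ln(2)/t½ = 2.762e-8 second⁻¹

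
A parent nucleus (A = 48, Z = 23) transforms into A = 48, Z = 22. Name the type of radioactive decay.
ΔA = 0, ΔZ = -1 ⇒ beta-plus decay (β⁺) or electron capture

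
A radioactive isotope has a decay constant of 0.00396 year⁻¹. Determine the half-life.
t½ = ln(2)/λ = 175 years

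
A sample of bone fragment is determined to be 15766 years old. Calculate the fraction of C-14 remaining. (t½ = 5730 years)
N/N₀ = (1/2)^(t/t½) = 0.1485 = 14.8%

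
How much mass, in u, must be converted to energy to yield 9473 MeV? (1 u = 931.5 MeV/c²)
m = E/c² = 10.17 u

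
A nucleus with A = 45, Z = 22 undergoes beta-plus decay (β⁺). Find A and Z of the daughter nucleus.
Daughter: A = 45, Z = 21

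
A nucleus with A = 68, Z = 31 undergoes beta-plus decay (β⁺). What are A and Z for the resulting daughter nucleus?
Daughter: A = 68, Z = 30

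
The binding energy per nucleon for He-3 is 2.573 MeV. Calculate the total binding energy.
B.E. = 2.573 × 3 = 7.719 MeV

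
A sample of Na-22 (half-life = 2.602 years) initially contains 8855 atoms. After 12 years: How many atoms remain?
N = N₀(1/2)^(t/t½) = 362.1 atoms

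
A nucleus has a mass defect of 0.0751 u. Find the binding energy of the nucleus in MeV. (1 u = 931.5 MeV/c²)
B.E. = Δm × 931.5 = 69.96 MeV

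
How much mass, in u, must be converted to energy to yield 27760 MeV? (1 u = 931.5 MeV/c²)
m = E/c² = 29.8 u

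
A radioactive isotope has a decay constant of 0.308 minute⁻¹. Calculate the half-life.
t½ = ln(2)/λ = 2.25 minutes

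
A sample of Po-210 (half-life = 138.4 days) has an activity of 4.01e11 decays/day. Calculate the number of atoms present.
N = A/λ = 8.007e13 atoms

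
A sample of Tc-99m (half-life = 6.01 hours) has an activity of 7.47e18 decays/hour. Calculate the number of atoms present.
N = A/λ = 6.477e19 atoms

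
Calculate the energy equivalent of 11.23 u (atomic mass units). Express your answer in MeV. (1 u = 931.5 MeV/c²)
E = mc² = 10460 MeV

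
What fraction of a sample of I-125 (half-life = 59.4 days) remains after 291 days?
N/N₀ = (1/2)^(t/t½) = 0.03352 = 3.35%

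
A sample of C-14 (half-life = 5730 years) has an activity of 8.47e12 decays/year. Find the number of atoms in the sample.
N = A/λ = 7.002e16 atoms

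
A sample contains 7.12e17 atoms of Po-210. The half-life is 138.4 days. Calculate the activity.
A = λN = 3.566e15 decays/day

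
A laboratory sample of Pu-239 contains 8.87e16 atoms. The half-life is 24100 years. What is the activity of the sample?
A = λN = 2.551e12 decays/year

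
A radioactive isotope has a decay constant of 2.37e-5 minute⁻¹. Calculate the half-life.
t½ = ln(2)/λ = 29250 minutes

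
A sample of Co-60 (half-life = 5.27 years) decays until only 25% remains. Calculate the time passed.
t = t½ × log₂(N₀/N) = 10.54 years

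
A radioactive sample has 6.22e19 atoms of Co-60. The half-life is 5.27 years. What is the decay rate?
A = λN = 8.181e18 decays/year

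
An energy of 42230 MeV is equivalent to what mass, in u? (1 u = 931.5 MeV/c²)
m = E/c² = 45.34 u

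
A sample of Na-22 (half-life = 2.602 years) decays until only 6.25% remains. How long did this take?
t = t½ × log₂(N₀/N) = 10.41 years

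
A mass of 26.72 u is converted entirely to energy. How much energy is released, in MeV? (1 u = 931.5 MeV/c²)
E = mc² = 24890 MeV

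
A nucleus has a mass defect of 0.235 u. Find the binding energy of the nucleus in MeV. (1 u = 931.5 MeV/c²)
B.E. = Δm × 931.5 = 218.9 MeV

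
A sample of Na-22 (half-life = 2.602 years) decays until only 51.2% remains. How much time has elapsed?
t = t½ × log₂(N₀/N) = 2.513 years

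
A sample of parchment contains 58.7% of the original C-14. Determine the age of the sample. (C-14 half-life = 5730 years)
Age = t½ × log₂(1/ratio) = 4404 years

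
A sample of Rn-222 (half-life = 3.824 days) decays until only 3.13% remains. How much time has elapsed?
t = t½ × log₂(N₀/N) = 19.11 days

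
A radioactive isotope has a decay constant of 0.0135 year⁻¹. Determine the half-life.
t½ = ln(2)/λ = 51.34 years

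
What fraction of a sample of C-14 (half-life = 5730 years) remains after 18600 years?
N/N₀ = (1/2)^(t/t½) = 0.1054 = 10.5%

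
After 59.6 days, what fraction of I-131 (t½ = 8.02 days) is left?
N/N₀ = (1/2)^(t/t½) = 0.005793 = 0.579%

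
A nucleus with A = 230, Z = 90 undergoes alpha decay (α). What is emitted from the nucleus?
α particle = ⁴₂He (2 protons + 2 neutrons)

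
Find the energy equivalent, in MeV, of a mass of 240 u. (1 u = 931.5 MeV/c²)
E = mc² = 2.236e5 MeV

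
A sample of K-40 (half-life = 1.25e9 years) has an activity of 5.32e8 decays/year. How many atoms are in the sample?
N = A/λ = 9.594e17 atoms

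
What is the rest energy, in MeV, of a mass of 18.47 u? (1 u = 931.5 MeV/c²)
E = mc² = 17200 MeV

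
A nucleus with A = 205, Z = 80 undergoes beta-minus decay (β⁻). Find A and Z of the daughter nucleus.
Daughter: A = 205, Z = 81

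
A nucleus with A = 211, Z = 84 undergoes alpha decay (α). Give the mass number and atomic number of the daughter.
Daughter: A = 207, Z = 82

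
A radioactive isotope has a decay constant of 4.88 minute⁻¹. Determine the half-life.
t½ = ln(2)/λ = 0.142 minutes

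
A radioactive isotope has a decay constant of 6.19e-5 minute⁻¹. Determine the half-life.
t½ = ln(2)/λ = 11200 minutes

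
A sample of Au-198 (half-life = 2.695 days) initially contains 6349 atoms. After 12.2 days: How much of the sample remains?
N = N₀(1/2)^(t/t½) = 275.4 atoms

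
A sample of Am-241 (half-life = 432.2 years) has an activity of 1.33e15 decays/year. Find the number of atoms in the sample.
N = A/λ = 8.293e17 atoms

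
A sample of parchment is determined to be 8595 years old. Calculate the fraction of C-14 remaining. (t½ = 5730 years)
N/N₀ = (1/2)^(t/t½) = 0.3536 = 35.4%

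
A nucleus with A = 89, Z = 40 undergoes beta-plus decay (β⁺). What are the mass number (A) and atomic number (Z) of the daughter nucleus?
Daughter: A = 89, Z = 39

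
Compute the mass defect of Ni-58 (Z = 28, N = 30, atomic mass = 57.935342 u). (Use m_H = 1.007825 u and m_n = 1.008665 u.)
Δm = Z·m_H + N·m_n − M = 0.5437 u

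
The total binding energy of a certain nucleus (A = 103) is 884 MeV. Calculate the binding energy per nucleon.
B.E./A = 884/103 = 8.583 MeV/nucleon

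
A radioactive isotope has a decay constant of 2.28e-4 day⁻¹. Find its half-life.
t½ = ln(2)/λ = 3040 days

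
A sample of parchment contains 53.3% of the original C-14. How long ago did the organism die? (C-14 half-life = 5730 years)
Age = t½ × log₂(1/ratio) = 5202 years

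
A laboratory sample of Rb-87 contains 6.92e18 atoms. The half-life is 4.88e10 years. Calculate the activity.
A = λN = 9.829e7 decays/year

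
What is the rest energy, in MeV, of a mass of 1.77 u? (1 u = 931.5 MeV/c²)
E = mc² = 1649 MeV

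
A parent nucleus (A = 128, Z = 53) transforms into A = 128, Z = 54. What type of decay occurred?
ΔA = 0, ΔZ = +1 ⇒ beta-minus decay (β⁻)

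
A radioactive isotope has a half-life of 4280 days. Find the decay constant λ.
λ = ln(2)/t½ = 1.62e-4 day⁻¹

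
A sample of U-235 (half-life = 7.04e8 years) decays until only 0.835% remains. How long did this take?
t = t½ × log₂(N₀/N) = 4.86e9 years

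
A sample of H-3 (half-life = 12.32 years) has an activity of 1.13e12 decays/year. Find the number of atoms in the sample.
N = A/λ = 2.008e13 atoms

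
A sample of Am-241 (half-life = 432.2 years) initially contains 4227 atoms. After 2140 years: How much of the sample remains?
N = N₀(1/2)^(t/t½) = 136.6 atoms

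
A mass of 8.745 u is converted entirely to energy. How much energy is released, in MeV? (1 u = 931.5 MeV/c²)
E = mc² = 8146 MeV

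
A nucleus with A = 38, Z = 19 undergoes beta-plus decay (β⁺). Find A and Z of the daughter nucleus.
Daughter: A = 38, Z = 18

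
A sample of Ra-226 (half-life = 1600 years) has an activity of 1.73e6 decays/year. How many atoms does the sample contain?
N = A/λ = 3.993e9 atoms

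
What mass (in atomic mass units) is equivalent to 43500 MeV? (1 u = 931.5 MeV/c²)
m = E/c² = 46.7 u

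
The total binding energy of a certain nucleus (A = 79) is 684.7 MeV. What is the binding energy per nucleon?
B.E./A = 684.7/79 = 8.667 MeV/nucleon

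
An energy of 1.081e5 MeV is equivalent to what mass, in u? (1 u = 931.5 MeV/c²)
m = E/c² = 116 u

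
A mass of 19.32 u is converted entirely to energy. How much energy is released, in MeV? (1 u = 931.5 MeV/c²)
E = mc² = 18000 MeV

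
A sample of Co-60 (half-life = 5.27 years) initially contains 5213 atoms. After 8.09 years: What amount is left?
N = N₀(1/2)^(t/t½) = 1799 atoms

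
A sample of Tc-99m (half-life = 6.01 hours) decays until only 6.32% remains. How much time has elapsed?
t = t½ × log₂(N₀/N) = 23.94 hours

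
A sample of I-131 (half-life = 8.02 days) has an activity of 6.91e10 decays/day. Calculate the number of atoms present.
N = A/λ = 7.995e11 atoms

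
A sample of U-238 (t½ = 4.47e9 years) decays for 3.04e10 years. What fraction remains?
N/N₀ = (1/2)^(t/t½) = 0.008969 = 0.897%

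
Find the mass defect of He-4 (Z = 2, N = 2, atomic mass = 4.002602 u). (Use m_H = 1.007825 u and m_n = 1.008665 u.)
Δm = Z·m_H + N·m_n − M = 0.03038 u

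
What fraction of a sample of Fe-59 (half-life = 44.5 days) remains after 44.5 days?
N/N₀ = (1/2)^(t/t½) = 0.5 = 50%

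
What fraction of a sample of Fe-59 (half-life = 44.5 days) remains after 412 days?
N/N₀ = (1/2)^(t/t½) = 0.001633 = 0.163%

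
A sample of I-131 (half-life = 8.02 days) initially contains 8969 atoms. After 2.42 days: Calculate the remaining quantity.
N = N₀(1/2)^(t/t½) = 7276 atoms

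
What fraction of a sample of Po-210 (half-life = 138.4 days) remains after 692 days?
N/N₀ = (1/2)^(t/t½) = 0.03125 = 3.12%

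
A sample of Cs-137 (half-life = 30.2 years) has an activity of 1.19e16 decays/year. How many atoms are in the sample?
N = A/λ = 5.185e17 atoms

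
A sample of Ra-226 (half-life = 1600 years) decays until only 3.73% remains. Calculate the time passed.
t = t½ × log₂(N₀/N) = 7591 years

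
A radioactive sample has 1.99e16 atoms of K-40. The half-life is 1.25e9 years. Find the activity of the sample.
A = λN = 1.103e7 decays/year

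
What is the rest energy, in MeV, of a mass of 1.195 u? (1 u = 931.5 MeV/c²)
E = mc² = 1113 MeV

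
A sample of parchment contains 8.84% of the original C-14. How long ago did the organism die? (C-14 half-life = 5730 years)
Age = t½ × log₂(1/ratio) = 20050 years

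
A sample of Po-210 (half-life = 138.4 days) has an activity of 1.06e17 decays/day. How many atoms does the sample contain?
N = A/λ = 2.116e19 atoms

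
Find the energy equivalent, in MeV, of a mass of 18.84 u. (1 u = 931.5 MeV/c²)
E = mc² = 17550 MeV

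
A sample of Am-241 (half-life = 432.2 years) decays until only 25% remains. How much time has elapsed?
t = t½ × log₂(N₀/N) = 864.4 years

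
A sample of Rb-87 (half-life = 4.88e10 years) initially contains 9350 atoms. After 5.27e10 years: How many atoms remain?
N = N₀(1/2)^(t/t½) = 4423 atoms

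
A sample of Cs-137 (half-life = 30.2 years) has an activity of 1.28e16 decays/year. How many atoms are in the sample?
N = A/λ = 5.577e17 atoms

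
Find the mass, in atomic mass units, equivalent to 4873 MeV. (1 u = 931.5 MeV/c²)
m = E/c² = 5.231 u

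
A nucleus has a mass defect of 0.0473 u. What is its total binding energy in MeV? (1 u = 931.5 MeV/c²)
B.E. = Δm × 931.5 = 44.06 MeV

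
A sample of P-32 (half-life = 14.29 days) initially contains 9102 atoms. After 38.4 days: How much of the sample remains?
N = N₀(1/2)^(t/t½) = 1413 atoms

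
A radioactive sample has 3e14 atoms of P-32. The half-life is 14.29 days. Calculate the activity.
A = λN = 1.455e13 decays/day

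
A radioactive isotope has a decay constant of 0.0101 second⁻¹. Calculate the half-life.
t½ = ln(2)/λ = 68.63 seconds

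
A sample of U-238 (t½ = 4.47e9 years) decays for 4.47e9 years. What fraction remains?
N/N₀ = (1/2)^(t/t½) = 0.5 = 50%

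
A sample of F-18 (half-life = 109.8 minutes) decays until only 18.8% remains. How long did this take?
t = t½ × log₂(N₀/N) = 264.7 minutes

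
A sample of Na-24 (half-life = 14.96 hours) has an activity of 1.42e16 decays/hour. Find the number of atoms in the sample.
N = A/λ = 3.065e17 atoms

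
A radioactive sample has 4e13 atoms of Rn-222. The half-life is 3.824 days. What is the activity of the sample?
A = λN = 7.25e12 decays/day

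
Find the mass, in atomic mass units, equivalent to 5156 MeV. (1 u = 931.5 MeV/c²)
m = E/c² = 5.535 u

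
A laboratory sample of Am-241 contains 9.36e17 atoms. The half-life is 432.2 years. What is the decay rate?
A = λN = 1.501e15 decays/year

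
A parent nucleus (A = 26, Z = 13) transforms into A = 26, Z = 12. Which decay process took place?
ΔA = 0, ΔZ = -1 ⇒ beta-plus decay (β⁺) or electron capture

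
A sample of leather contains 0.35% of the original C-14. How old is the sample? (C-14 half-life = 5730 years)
Age = t½ × log₂(1/ratio) = 46750 years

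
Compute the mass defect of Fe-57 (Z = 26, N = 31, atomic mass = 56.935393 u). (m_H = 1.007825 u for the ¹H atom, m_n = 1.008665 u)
Δm = Z·m_H + N·m_n − M = 0.5367 u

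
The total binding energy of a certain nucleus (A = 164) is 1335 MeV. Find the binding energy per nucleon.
B.E./A = 1335/164 = 8.14 MeV/nucleon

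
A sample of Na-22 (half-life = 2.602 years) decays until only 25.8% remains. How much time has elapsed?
t = t½ × log₂(N₀/N) = 5.086 years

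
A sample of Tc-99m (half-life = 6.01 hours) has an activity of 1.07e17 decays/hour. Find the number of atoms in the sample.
N = A/λ = 9.278e17 atoms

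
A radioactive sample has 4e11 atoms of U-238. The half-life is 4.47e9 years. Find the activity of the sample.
A = λN = 62.03 decays/year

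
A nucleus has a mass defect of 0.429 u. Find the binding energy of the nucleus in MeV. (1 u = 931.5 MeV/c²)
B.E. = Δm × 931.5 = 399.6 MeV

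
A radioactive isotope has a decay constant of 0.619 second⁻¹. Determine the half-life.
t½ = ln(2)/λ = 1.12 seconds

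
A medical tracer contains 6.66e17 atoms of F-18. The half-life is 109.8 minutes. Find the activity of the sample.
A = λN = 4.204e15 decays/minute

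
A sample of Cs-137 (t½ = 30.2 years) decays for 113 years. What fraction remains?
N/N₀ = (1/2)^(t/t½) = 0.07475 = 7.48%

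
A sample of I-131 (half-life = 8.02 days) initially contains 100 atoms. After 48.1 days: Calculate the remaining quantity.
N = N₀(1/2)^(t/t½) = 1.565 atoms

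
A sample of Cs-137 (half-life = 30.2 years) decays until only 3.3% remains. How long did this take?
t = t½ × log₂(N₀/N) = 148.6 years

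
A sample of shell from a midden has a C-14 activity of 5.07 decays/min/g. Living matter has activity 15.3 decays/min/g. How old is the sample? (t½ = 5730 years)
Age = t½ × log₂(A₀/A) = 9131 years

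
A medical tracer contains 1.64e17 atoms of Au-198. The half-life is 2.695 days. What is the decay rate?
A = λN = 4.218e16 decays/day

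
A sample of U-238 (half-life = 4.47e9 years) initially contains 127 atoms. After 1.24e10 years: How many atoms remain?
N = N₀(1/2)^(t/t½) = 18.57 atoms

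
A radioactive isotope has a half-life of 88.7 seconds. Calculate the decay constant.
λ = ln(2)/t½ = 0.007815 second⁻¹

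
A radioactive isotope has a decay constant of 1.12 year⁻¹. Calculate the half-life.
t½ = ln(2)/λ = 0.6189 years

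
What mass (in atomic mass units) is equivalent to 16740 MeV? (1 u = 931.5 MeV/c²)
m = E/c² = 17.97 u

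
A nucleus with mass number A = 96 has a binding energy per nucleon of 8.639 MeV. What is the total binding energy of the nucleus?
B.E. = 8.639 × 96 = 829.3 MeV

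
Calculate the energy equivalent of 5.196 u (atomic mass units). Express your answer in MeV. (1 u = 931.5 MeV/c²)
E = mc² = 4840 MeV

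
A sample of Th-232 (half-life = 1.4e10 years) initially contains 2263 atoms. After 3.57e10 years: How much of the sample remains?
N = N₀(1/2)^(t/t½) = 386.4 atoms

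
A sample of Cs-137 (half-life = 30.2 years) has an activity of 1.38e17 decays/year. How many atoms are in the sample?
N = A/λ = 6.013e18 atoms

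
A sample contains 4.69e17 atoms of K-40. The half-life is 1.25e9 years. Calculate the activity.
A = λN = 2.601e8 decays/year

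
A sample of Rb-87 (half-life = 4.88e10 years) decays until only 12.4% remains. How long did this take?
t = t½ × log₂(N₀/N) = 1.47e11 years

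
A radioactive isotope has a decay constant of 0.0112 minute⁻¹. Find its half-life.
t½ = ln(2)/λ = 61.89 minutes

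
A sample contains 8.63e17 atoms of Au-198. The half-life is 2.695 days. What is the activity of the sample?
A = λN = 2.22e17 decays/day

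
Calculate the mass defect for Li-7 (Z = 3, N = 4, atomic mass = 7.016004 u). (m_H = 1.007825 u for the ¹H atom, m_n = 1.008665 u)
Δm = Z·m_H + N·m_n − M = 0.04213 u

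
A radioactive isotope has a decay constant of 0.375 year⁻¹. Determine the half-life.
t½ = ln(2)/λ = 1.848 years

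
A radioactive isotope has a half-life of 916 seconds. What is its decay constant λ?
λ = ln(2)/t½ = 7.567e-4 second⁻¹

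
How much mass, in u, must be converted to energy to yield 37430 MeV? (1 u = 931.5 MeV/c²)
m = E/c² = 40.18 u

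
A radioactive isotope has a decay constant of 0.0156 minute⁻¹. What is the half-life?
t½ = ln(2)/λ = 44.43 minutes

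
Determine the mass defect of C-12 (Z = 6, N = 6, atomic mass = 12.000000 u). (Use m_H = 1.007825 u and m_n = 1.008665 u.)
Δm = Z·m_H + N·m_n − M = 0.09894 u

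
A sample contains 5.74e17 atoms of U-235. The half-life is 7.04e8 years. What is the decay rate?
A = λN = 5.652e8 decays/year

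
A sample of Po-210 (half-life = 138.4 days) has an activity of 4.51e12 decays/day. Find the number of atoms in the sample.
N = A/λ = 9.005e14 atoms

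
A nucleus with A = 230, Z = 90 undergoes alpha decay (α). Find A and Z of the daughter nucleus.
Daughter: A = 226, Z = 88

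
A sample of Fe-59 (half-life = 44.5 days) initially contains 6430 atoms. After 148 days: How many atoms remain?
N = N₀(1/2)^(t/t½) = 641.3 atoms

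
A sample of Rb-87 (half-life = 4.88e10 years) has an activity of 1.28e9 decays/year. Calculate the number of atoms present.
N = A/λ = 9.012e19 atoms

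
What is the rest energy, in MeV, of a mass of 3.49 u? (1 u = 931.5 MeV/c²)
E = mc² = 3251 MeV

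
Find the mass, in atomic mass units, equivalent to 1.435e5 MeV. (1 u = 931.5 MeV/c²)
m = E/c² = 154.1 u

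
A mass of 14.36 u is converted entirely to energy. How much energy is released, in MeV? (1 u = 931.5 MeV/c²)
E = mc² = 13380 MeV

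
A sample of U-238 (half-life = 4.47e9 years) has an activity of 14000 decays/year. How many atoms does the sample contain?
N = A/λ = 9.028e13 atoms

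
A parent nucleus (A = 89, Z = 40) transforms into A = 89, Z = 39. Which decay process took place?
ΔA = 0, ΔZ = -1 ⇒ beta-plus decay (β⁺) or electron capture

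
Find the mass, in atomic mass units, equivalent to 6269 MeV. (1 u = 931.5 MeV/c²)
m = E/c² = 6.73 u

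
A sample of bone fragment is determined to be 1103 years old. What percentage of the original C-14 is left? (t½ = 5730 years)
N/N₀ = (1/2)^(t/t½) = 0.8751 = 87.5%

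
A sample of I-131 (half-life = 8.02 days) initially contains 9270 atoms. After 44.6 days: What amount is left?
N = N₀(1/2)^(t/t½) = 196.3 atoms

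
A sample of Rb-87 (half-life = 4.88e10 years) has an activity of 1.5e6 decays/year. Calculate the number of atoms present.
N = A/λ = 1.056e17 atoms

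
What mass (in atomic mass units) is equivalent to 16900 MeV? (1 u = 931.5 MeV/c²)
m = E/c² = 18.14 u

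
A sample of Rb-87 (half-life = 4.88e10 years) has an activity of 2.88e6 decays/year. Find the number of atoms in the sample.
N = A/λ = 2.028e17 atoms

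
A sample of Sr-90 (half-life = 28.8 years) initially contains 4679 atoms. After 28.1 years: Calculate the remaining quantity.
N = N₀(1/2)^(t/t½) = 2379 atoms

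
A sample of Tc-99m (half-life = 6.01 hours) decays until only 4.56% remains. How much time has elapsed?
t = t½ × log₂(N₀/N) = 26.77 hours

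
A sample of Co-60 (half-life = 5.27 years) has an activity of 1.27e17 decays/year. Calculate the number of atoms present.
N = A/λ = 9.656e17 atoms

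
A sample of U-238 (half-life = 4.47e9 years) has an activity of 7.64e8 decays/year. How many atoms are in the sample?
N = A/λ = 4.927e18 atoms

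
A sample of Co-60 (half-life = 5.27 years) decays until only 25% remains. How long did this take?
t = t½ × log₂(N₀/N) = 10.54 years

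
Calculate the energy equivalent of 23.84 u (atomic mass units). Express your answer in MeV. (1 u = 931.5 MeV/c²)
E = mc² = 22210 MeV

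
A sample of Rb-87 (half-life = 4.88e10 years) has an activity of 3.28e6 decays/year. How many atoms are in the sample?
N = A/λ = 2.309e17 atoms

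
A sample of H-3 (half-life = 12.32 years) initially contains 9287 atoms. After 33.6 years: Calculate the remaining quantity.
N = N₀(1/2)^(t/t½) = 1402 atoms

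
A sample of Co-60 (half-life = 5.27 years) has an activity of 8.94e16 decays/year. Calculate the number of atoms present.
N = A/λ = 6.797e17 atoms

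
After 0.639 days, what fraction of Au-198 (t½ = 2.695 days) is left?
N/N₀ = (1/2)^(t/t½) = 0.8484 = 84.8%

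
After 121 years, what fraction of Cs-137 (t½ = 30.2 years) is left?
N/N₀ = (1/2)^(t/t½) = 0.06221 = 6.22%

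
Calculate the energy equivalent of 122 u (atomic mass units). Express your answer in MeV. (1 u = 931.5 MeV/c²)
E = mc² = 1.136e5 MeV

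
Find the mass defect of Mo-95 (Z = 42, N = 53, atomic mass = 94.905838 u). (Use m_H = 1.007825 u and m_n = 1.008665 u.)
Δm = Z·m_H + N·m_n − M = 0.8821 u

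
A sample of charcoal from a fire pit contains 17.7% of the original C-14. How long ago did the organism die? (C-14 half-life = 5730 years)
Age = t½ × log₂(1/ratio) = 14310 years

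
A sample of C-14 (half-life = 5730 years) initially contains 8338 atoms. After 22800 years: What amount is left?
N = N₀(1/2)^(t/t½) = 528.7 atoms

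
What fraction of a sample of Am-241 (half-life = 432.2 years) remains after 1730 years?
N/N₀ = (1/2)^(t/t½) = 0.06238 = 6.24%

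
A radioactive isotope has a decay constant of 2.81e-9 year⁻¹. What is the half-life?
t½ = ln(2)/λ = 2.467e8 years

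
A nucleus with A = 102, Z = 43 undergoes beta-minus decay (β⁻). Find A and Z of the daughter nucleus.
Daughter: A = 102, Z = 44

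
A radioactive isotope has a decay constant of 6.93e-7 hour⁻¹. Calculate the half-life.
t½ = ln(2)/λ = 1e6 hours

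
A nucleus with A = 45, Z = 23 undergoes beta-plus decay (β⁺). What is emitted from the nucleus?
β⁺: positron (e⁺) + neutrino (νₑ)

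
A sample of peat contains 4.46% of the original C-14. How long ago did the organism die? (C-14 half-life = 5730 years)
Age = t½ × log₂(1/ratio) = 25710 years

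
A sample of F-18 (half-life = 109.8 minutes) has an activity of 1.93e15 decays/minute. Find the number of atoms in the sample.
N = A/λ = 3.057e17 atoms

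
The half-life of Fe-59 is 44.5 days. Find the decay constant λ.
λ = ln(2)/t½ = 0.01558 day⁻¹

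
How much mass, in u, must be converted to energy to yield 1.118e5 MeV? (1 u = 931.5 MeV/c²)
m = E/c² = 120 u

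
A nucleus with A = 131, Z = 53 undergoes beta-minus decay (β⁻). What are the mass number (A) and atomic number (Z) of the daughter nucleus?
Daughter: A = 131, Z = 54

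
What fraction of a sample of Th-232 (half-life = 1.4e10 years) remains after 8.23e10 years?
N/N₀ = (1/2)^(t/t½) = 0.017 = 1.7%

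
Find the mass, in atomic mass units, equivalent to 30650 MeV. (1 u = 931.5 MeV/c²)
m = E/c² = 32.9 u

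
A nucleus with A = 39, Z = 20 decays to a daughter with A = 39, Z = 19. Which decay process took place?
ΔA = 0, ΔZ = -1 ⇒ beta-plus decay (β⁺) or electron capture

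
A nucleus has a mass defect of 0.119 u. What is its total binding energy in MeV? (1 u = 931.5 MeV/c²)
B.E. = Δm × 931.5 = 110.8 MeV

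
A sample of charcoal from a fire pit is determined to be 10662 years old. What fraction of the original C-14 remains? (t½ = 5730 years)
N/N₀ = (1/2)^(t/t½) = 0.2753 = 27.5%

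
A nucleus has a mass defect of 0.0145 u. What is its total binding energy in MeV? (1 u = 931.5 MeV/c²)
B.E. = Δm × 931.5 = 13.51 MeV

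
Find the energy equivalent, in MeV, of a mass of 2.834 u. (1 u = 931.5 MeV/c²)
E = mc² = 2640 MeV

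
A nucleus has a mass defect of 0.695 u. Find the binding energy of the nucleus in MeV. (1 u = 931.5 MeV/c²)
B.E. = Δm × 931.5 = 647.4 MeV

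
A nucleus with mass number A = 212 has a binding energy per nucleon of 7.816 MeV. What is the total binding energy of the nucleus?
B.E. = 7.816 × 212 = 1657 MeV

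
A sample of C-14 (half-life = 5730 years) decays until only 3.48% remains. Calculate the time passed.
t = t½ × log₂(N₀/N) = 27760 years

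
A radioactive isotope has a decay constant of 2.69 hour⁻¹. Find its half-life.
t½ = ln(2)/λ = 0.2577 hours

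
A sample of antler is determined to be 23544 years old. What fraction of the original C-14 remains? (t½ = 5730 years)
N/N₀ = (1/2)^(t/t½) = 0.05796 = 5.8%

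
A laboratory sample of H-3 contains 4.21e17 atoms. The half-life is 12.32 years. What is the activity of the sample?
A = λN = 2.369e16 decays/year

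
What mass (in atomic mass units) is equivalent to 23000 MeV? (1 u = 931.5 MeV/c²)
m = E/c² = 24.69 u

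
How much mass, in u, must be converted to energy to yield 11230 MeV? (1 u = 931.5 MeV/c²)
m = E/c² = 12.06 u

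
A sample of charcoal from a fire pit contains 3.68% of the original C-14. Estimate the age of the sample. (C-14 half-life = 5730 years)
Age = t½ × log₂(1/ratio) = 27300 years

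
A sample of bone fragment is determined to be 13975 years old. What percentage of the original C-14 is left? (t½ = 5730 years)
N/N₀ = (1/2)^(t/t½) = 0.1844 = 18.4%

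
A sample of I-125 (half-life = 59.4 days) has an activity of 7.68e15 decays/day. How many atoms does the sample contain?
N = A/λ = 6.581e17 atoms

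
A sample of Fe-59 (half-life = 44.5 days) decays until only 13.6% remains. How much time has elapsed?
t = t½ × log₂(N₀/N) = 128.1 days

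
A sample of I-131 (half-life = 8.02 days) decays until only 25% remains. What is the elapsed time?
t = t½ × log₂(N₀/N) = 16.04 days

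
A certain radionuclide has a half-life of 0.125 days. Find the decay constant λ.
λ = ln(2)/t½ = 5.545 day⁻¹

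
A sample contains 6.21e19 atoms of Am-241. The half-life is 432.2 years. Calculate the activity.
A = λN = 9.959e16 decays/year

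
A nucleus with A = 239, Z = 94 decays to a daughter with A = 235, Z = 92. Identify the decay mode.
ΔA = -4, ΔZ = -2 ⇒ alpha decay (α)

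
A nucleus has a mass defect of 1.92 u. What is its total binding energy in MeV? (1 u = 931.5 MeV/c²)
B.E. = Δm × 931.5 = 1788 MeV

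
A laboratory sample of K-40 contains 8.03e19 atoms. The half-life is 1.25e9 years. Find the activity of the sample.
A = λN = 4.453e10 decays/year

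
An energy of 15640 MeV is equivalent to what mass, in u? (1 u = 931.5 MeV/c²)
m = E/c² = 16.79 u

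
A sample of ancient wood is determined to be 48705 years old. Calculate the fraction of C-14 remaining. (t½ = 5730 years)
N/N₀ = (1/2)^(t/t½) = 0.002762 = 0.276%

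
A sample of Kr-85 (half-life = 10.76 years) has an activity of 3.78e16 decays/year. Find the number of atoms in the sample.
N = A/λ = 5.868e17 atoms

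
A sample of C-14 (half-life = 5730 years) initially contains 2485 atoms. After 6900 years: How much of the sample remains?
N = N₀(1/2)^(t/t½) = 1079 atoms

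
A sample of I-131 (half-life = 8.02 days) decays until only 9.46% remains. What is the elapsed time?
t = t½ × log₂(N₀/N) = 27.28 days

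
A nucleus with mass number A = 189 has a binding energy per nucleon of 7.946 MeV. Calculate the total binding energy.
B.E. = 7.946 × 189 = 1502 MeV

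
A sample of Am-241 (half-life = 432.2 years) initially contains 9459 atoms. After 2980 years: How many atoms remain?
N = N₀(1/2)^(t/t½) = 79.48 atoms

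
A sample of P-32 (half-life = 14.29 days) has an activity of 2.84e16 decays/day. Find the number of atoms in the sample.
N = A/λ = 5.855e17 atoms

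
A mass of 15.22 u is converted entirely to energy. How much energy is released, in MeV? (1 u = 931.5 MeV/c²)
E = mc² = 14180 MeV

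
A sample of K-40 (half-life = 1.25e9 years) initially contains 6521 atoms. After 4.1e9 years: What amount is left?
N = N₀(1/2)^(t/t½) = 671.3 atoms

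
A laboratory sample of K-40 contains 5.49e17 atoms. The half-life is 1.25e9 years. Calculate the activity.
A = λN = 3.044e8 decays/year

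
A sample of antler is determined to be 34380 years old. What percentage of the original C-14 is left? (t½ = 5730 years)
N/N₀ = (1/2)^(t/t½) = 0.01562 = 1.56%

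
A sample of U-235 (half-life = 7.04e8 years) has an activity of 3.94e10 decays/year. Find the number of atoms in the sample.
N = A/λ = 4.002e19 atoms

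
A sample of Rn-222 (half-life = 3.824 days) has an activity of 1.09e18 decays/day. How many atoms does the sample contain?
N = A/λ = 6.013e18 atoms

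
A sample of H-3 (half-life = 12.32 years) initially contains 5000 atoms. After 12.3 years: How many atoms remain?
N = N₀(1/2)^(t/t½) = 2503 atoms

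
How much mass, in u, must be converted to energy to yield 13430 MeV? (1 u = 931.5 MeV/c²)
m = E/c² = 14.42 u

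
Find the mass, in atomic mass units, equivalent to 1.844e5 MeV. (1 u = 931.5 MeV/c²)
m = E/c² = 198 u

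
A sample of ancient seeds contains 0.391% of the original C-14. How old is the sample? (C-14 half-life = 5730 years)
Age = t½ × log₂(1/ratio) = 45830 years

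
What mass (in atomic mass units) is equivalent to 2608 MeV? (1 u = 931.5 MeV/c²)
m = E/c² = 2.8 u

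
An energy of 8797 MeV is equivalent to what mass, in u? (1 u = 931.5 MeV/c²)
m = E/c² = 9.444 u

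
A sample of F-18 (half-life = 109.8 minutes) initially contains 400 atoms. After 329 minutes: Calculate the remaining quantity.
N = N₀(1/2)^(t/t½) = 50.13 atoms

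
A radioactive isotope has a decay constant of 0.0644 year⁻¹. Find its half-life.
t½ = ln(2)/λ = 10.76 years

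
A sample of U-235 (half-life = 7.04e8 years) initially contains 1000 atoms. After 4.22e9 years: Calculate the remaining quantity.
N = N₀(1/2)^(t/t½) = 15.69 atoms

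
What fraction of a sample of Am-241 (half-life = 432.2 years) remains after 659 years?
N/N₀ = (1/2)^(t/t½) = 0.3475 = 34.8%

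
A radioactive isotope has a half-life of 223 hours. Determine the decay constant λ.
λ = ln(2)/t½ = 0.003108 hour⁻¹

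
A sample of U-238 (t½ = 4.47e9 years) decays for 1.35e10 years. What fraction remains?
N/N₀ = (1/2)^(t/t½) = 0.1233 = 12.3%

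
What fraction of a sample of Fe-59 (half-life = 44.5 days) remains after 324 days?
N/N₀ = (1/2)^(t/t½) = 0.00643 = 0.643%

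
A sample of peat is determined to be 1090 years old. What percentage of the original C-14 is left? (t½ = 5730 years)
N/N₀ = (1/2)^(t/t½) = 0.8765 = 87.6%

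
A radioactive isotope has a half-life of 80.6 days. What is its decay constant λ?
λ = ln(2)/t½ = 0.0086 day⁻¹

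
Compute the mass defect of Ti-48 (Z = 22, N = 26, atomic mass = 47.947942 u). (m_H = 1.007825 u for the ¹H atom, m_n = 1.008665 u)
Δm = Z·m_H + N·m_n − M = 0.4495 u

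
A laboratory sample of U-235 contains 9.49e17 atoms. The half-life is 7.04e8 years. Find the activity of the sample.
A = λN = 9.344e8 decays/year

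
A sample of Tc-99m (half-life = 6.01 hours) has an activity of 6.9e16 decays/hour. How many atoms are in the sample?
N = A/λ = 5.983e17 atoms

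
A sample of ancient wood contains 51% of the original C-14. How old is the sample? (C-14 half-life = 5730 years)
Age = t½ × log₂(1/ratio) = 5566 years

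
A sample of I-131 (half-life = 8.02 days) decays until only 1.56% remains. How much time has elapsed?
t = t½ × log₂(N₀/N) = 48.14 days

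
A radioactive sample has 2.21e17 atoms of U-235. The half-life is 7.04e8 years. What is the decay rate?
A = λN = 2.176e8 decays/year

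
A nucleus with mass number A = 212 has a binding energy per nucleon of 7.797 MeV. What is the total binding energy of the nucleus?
B.E. = 7.797 × 212 = 1653 MeV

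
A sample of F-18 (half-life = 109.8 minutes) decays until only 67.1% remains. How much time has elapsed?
t = t½ × log₂(N₀/N) = 63.2 minutes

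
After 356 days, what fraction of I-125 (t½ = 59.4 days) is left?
N/N₀ = (1/2)^(t/t½) = 0.0157 = 1.57%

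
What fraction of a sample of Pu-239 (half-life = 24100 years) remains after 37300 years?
N/N₀ = (1/2)^(t/t½) = 0.3421 = 34.2%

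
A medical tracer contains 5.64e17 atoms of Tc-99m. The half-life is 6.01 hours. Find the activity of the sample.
A = λN = 6.505e16 decays/hour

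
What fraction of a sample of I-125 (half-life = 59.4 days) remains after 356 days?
N/N₀ = (1/2)^(t/t½) = 0.0157 = 1.57%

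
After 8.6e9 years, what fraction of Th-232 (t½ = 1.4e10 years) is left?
N/N₀ = (1/2)^(t/t½) = 0.6533 = 65.3%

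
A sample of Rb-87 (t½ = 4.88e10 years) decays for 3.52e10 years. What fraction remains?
N/N₀ = (1/2)^(t/t½) = 0.6065 = 60.7%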